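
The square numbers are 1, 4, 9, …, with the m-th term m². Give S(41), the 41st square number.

The 41st square number is n² with n = 41.
41² = 1681.

1681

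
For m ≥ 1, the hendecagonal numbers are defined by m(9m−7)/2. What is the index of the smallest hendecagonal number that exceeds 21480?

70

Solve n(9n−7)/2 > 21480 for integer n.
The largest n with value ≤ 21480 is 69 (since 21183 ≤ 21480 < 21805), so the first above is n = 70, value 21805.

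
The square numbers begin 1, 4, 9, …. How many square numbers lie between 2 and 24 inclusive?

The n-th square number is n².
Smallest index with value ≥ 2: n = 2 (giving 4).
Largest index with value ≤ 24: n = 4 (giving 16).
Indices 2 through 4: 3 terms.

3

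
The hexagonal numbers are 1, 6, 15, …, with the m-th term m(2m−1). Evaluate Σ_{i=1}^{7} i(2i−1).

252

Σ i(2i−1) = 2Σi² − Σi over i = 1..7.
Σi = 28 and Σi² = 140.
2·140 − 1·28 = 252.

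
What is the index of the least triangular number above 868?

42

Solve n(n+1)/2 > 868 for integer n.
The largest n with value ≤ 868 is 41 (since 861 ≤ 868 < 903), so the first above is n = 42, value 903.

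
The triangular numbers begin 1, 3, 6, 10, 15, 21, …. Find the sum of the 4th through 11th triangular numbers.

Σ i(i+1)/2 = (Σi² + Σi) / 2 over i = 4..11.
Σi = 66 − 6 = 60 and Σi² = 506 − 14 = 492.
(1·492 + 1·60) / 2 = 552/2 = 276.

276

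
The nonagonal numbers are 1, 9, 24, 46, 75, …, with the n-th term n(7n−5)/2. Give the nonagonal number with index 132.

The 132nd nonagonal number is n(7n−5)/2 with n = 132.
132·(7·132 − 5)/2 = 132·919/2 = 60654.

60654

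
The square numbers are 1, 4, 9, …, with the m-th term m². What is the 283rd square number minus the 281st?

283² = 80089 and 281² = 78961.
Difference: 80089 − 78961 = 1128.

1128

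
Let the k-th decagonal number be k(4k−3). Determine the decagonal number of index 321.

411201

The 321st decagonal number is n(4n−3) with n = 321.
321·(4·321 − 3) = 321·1281 = 411201.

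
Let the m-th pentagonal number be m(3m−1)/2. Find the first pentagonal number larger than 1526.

1617

Solve n(3n−1)/2 > 1526 for integer n.
The largest n with value ≤ 1526 is 32 (since 1520 ≤ 1526 < 1617), so the first above is n = 33, value 1617.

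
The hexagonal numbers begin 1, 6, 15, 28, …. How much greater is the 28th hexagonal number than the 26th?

28·(2·28 − 1) = 1540 and 26·(2·26 − 1) = 1326.
Difference: 1540 − 1326 = 214.

214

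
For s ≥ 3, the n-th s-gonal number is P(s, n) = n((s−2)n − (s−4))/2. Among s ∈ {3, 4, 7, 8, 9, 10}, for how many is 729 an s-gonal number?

s = 3: P(3, 37) = 703 and P(3, 38) = 741; 729 is not s-gonal.
s = 4: P(4, 27) = 729. ✓
s = 7: P(7, 17) = 697 and P(7, 18) = 783; 729 is not s-gonal.
s = 8: P(8, 15) = 645 and P(8, 16) = 736; 729 is not s-gonal.
s = 9: P(9, 14) = 651 and P(9, 15) = 750; 729 is not s-gonal.
s = 10: P(10, 13) = 637 and P(10, 14) = 742; 729 is not s-gonal.
Hits: s ∈ {4} → 1.

1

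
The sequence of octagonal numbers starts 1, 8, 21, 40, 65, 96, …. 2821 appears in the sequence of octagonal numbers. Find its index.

31

Set n(3n−2) = 2821, giving 3n² − 2n − 2821 = 0.
The discriminant is 4 + 12·2821 = 33856, and √33856 = 184.
So n = (2 + 184) / 6 = 186/6 = 31.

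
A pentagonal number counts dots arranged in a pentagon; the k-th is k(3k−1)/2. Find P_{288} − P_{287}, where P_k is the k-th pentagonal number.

Consecutive pentagonal numbers differ by 3n − 2: here 3·288 − 2 = 862.

862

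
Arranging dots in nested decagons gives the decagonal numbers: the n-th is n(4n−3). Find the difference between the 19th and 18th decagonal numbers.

Consecutive decagonal numbers differ by 8n − 7: here 8·19 − 7 = 145.

145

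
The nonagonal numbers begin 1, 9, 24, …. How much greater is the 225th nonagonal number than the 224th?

Consecutive nonagonal numbers differ by 7n − 6: here 7·225 − 6 = 1569.

1569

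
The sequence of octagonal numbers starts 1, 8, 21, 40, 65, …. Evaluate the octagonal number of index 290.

251720

290·(3·290 − 2) = 290·868 = 251720.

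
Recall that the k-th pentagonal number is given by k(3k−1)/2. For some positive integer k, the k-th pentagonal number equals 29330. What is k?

Set n(3n−1)/2 = 29330, giving 3n² − n − 58660 = 0.
The discriminant is 1 + 24·29330 = 703921, and √703921 = 839.
So n = (1 + 839) / 6 = 840/6 = 140.

140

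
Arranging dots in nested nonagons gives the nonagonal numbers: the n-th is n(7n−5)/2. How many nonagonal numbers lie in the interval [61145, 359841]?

189

The n-th nonagonal number is n(7n−5)/2.
Smallest index with value ≥ 61145: n = 133 (giving 61579).
Largest index with value ≤ 359841: n = 321 (giving 359841).
Indices 133 through 321: 189 terms.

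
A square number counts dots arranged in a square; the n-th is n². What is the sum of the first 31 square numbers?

10416

Σ_{i=1}^{31} i² = 31·32·63/6 = 10416.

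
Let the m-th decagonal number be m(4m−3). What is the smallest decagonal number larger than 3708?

3751

Solve n(4n−3) > 3708 for integer n.
The largest n with value ≤ 3708 is 30 (since 3510 ≤ 3708 < 3751), so the first above is n = 31, value 3751.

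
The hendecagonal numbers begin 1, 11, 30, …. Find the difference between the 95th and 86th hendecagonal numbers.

95·(9·95 − 7)/2 = 40280 and 86·(9·86 − 7)/2 = 32981.
Difference: 40280 − 32981 = 7299.

7299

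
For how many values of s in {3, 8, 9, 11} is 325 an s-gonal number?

s = 3: P(3, 25) = 325. ✓
s = 8: P(8, 10) = 280 and P(8, 11) = 341; 325 is not s-gonal.
s = 9: P(9, 10) = 325. ✓
s = 11: P(11, 8) = 260 and P(11, 9) = 333; 325 is not s-gonal.
Hits: s ∈ {3, 9} → 2.

2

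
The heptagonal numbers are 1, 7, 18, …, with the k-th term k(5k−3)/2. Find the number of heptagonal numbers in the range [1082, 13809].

53

The n-th heptagonal number is n(5n−3)/2.
Smallest index with value ≥ 1082: n = 22 (giving 1177).
Largest index with value ≤ 13809: n = 74 (giving 13579).
Indices 22 through 74: 53 terms.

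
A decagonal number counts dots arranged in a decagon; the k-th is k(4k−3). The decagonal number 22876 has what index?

Set n(4n−3) = 22876, giving 4n² − 3n − 22876 = 0.
So n = (3 + 605) / 8 = 608/8 = 76.
Check: 76·(4·76 − 3) = 22876. ✓

76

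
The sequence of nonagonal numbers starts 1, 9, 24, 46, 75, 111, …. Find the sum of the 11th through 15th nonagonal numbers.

Σ i(7i−5)/2 = (7Σi² − 5Σi) / 2 over i = 11..15.
Σi = 120 − 55 = 65 and Σi² = 1240 − 385 = 855.
(7·855 − 5·65) / 2 = 5660/2 = 2830.

2830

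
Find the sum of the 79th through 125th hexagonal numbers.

990478

Σ i(2i−1) = 2Σi² − Σi over i = 79..125.
Σi = 7875 − 3081 = 4794 and Σi² = 658875 − 161239 = 497636.
2·497636 − 1·4794 = 990478.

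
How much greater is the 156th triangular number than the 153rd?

156·157/2 = 12246 and 153·154/2 = 11781.
Difference: 12246 − 11781 = 465.

465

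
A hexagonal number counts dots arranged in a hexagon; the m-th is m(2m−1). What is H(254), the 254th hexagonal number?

The 254th hexagonal number is n(2n−1) with n = 254.
254·(2·254 − 1) = 254·507 = 128778.

128778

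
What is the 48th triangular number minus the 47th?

Consecutive triangular numbers differ by n: T_{48} − T_{47} = 48.

48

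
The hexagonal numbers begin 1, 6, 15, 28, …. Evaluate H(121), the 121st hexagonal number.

29161

121·(2·121 − 1) = 121·241 = 29161.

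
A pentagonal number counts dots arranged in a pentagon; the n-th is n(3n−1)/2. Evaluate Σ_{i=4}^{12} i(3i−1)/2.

918

Σ i(3i−1)/2 = (3Σi² − Σi) / 2 over i = 4..12.
Σi = 78 − 6 = 72 and Σi² = 650 − 14 = 636.
(3·636 − 1·72) / 2 = 1836/2 = 918.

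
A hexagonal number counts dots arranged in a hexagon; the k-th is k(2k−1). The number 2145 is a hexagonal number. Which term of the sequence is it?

33

Set n(2n−1) = 2145, giving 2n² − n − 2145 = 0.
So n = (1 + 131) / 4 = 132/4 = 33.
Check: 33·(2·33 − 1) = 2145. ✓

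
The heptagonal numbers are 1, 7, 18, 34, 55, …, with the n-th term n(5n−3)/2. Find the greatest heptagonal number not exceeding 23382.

Solve n(5n−3)/2 ≤ 23382 for integer n.
n = 97 gives 23377 ≤ 23382, while n = 98 gives 23863 > 23382; so the answer is 23377.

23377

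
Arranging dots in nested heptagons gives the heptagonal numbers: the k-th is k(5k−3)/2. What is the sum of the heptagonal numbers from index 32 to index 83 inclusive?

Σ i(5i−3)/2 = (5Σi² − 3Σi) / 2 over i = 32..83.
Σi = 3486 − 496 = 2990 and Σi² = 194054 − 10416 = 183638.
(5·183638 − 3·2990) / 2 = 909220/2 = 454610.

454610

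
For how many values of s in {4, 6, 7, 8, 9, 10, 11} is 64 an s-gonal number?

1

s = 4: P(4, 8) = 64. ✓
s = 6: P(6, 5) = 45 and P(6, 6) = 66; 64 is not s-gonal.
s = 7: P(7, 5) = 55 and P(7, 6) = 81; 64 is not s-gonal.
s = 8: P(8, 4) = 40 and P(8, 5) = 65; 64 is not s-gonal.
s = 9: P(9, 4) = 46 and P(9, 5) = 75; 64 is not s-gonal.
s = 10: P(10, 4) = 52 and P(10, 5) = 85; 64 is not s-gonal.
s = 11: P(11, 4) = 58 and P(11, 5) = 95; 64 is not s-gonal.
Hits: s ∈ {4} → 1.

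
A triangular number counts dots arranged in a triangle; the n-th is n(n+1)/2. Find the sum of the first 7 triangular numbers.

84

Σ i(i+1)/2 = (Σi² + Σi) / 2 over i = 1..7.
Σi = 28 and Σi² = 140.
(1·140 + 1·28) / 2 = 168/2 = 84.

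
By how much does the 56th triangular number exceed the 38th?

56·57/2 = 1596 and 38·39/2 = 741.
Difference: 1596 − 741 = 855.

855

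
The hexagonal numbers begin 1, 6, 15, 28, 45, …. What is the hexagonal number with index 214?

91378

The 214th hexagonal number is n(2n−1) with n = 214.
214·(2·214 − 1) = 214·427 = 91378.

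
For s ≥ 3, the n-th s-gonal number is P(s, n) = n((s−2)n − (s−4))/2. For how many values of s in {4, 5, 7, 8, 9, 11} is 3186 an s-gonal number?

s = 4: P(4, 56) = 3136 and P(4, 57) = 3249; 3186 is not s-gonal.
s = 5: P(5, 46) = 3151 and P(5, 47) = 3290; 3186 is not s-gonal.
s = 7: P(7, 36) = 3186. ✓
s = 8: P(8, 32) = 3008 and P(8, 33) = 3201; 3186 is not s-gonal.
s = 9: P(9, 30) = 3075 and P(9, 31) = 3286; 3186 is not s-gonal.
s = 11: P(11, 27) = 3186. ✓
Hits: s ∈ {7, 11} → 2.

2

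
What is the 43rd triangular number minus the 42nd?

Consecutive triangular numbers differ by n: T_{43} − T_{42} = 43.

43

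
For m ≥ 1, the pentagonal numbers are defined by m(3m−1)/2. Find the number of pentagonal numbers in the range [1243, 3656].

21

The n-th pentagonal number is n(3n−1)/2.
Smallest index with value ≥ 1243: n = 29 (giving 1247).
Largest index with value ≤ 3656: n = 49 (giving 3577).
Indices 29 through 49: 21 terms.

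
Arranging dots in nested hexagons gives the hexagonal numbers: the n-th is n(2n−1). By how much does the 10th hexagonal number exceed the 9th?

37

Consecutive hexagonal numbers differ by 4n − 3: here 4·10 − 3 = 37.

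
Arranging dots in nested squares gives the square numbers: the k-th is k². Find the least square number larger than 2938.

Solve n² > 2938 for integer n.
The largest n with value ≤ 2938 is 54 (since 2916 ≤ 2938 < 3025), so the first above is n = 55, value 3025.

3025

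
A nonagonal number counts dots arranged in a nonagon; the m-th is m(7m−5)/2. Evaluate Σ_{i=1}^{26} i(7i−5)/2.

20826

Σ i(7i−5)/2 = (7Σi² − 5Σi) / 2 over i = 1..26.
Σi = 351 and Σi² = 6201.
(7·6201 − 5·351) / 2 = 41652/2 = 20826.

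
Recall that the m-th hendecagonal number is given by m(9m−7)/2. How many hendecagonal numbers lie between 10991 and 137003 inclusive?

The n-th hendecagonal number is n(9n−7)/2.
Smallest index with value ≥ 10991: n = 50 (giving 11075).
Largest index with value ≤ 137003: n = 174 (giving 135633).
Indices 50 through 174: 125 terms.

125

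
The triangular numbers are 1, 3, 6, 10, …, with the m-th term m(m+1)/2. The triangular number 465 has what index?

30

Set n(n+1)/2 = 465, giving n² + n − 930 = 0.
The discriminant is 1 + 8·465 = 3721, and √3721 = 61.
So n = (-1 + 61) / 2 = 60/2 = 30.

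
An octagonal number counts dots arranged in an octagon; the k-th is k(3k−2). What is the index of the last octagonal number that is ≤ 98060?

181

Solve n(3n−2) ≤ 98060 for integer n.
n = 181 gives 97921 ≤ 98060, while n = 182 gives 99008 > 98060; so the answer is index 181.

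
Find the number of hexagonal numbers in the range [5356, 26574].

The n-th hexagonal number is n(2n−1).
Smallest index with value ≥ 5356: n = 52 (giving 5356).
Largest index with value ≤ 26574: n = 115 (giving 26335).
Indices 52 through 115: 64 terms.

64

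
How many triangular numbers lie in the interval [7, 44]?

The n-th triangular number is n(n+1)/2.
Smallest index with value ≥ 7: n = 4 (giving 10).
Largest index with value ≤ 44: n = 8 (giving 36).
Indices 4 through 8: 5 terms.

5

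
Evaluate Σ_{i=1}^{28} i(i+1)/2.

Σ i(i+1)/2 = (Σi² + Σi) / 2 over i = 1..28.
Σi = 406 and Σi² = 7714.
(1·7714 + 1·406) / 2 = 8120/2 = 4060.

4060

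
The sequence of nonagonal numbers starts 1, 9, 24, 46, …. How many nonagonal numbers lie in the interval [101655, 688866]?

274

The n-th nonagonal number is n(7n−5)/2.
Smallest index with value ≥ 101655: n = 171 (giving 101916).
Largest index with value ≤ 688866: n = 444 (giving 688866).
Indices 171 through 444: 274 terms.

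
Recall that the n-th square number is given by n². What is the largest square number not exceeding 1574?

Solve n² ≤ 1574 for integer n.
n = 39 gives 1521 ≤ 1574, while n = 40 gives 1600 > 1574; so the answer is 1521.

1521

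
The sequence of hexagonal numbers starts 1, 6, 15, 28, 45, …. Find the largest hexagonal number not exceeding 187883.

186966

Solve n(2n−1) ≤ 187883 for integer n.
n = 306 gives 186966 ≤ 187883, while n = 307 gives 188191 > 187883; so the answer is 186966.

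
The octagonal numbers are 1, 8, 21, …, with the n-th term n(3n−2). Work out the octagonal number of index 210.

131880

The 210th octagonal number is n(3n−2) with n = 210.
210·(3·210 − 2) = 210·628 = 131880.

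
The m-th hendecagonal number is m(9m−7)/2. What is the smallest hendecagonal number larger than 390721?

Solve n(9n−7)/2 > 390721 for integer n.
The largest n with value ≤ 390721 is 295 (since 390580 ≤ 390721 < 393236), so the first above is n = 296, value 393236.

393236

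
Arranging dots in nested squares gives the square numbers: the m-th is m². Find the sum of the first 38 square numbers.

Σ_{i=1}^{38} i² = 38·39·77/6 = 19019.

19019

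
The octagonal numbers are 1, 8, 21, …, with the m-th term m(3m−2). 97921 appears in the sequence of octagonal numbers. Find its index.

181

Set n(3n−2) = 97921, giving 3n² − 2n − 97921 = 0.
The discriminant is 4 + 12·97921 = 1175056, and √1175056 = 1084.
So n = (2 + 1084) / 6 = 1086/6 = 181.
Check: 181·(3·181 − 2) = 97921. ✓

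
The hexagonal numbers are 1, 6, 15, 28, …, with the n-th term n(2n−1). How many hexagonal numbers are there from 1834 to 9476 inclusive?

39

The n-th hexagonal number is n(2n−1).
Smallest index with value ≥ 1834: n = 31 (giving 1891).
Largest index with value ≤ 9476: n = 69 (giving 9453).
Indices 31 through 69: 39 terms.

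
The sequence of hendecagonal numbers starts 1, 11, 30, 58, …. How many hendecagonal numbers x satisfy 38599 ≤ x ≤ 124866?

73

The n-th hendecagonal number is n(9n−7)/2.
Smallest index with value ≥ 38599: n = 94 (giving 39433).
Largest index with value ≤ 124866: n = 166 (giving 123421).
Indices 94 through 166: 73 terms.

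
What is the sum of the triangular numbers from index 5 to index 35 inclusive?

7750

Σ i(i+1)/2 = (Σi² + Σi) / 2 over i = 5..35.
Σi = 630 − 10 = 620 and Σi² = 14910 − 30 = 14880.
(1·14880 + 1·620) / 2 = 15500/2 = 7750.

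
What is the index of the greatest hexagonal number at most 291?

12

Solve n(2n−1) ≤ 291 for integer n.
n = 12 gives 276 ≤ 291, while n = 13 gives 325 > 291; so the answer is index 12.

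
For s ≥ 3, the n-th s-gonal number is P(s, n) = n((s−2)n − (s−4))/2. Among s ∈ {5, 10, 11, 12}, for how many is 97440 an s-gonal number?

1

s = 5: P(5, 255) = 97410 and P(5, 256) = 98176; 97440 is not s-gonal.
s = 10: P(10, 156) = 96876 and P(10, 157) = 98125; 97440 is not s-gonal.
s = 11: P(11, 147) = 96726 and P(11, 148) = 98050; 97440 is not s-gonal.
s = 12: P(12, 140) = 97440. ✓
Hits: s ∈ {12} → 1.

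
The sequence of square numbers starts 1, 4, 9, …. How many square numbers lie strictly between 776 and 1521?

The n-th square number is n².
Smallest index with value > 776: n = 28 (giving 784).
Largest index with value < 1521: n = 38 (giving 1444).
Indices 28 through 38: 11 terms.

11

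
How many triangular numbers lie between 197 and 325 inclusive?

6

The n-th triangular number is n(n+1)/2.
Smallest index with value ≥ 197: n = 20 (giving 210).
Largest index with value ≤ 325: n = 25 (giving 325).
Indices 20 through 25: 6 terms.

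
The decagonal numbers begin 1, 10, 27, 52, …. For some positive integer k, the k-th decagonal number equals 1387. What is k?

Set n(4n−3) = 1387, giving 4n² − 3n − 1387 = 0.
The discriminant is 9 + 16·1387 = 22201, and √22201 = 149.
So n = (3 + 149) / 8 = 152/8 = 19.

19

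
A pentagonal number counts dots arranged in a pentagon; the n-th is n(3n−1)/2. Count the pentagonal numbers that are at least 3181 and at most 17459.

The n-th pentagonal number is n(3n−1)/2.
Smallest index with value ≥ 3181: n = 47 (giving 3290).
Largest index with value ≤ 17459: n = 108 (giving 17442).
Indices 47 through 108: 62 terms.

62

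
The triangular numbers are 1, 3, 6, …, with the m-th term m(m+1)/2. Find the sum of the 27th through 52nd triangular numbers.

21528

Σ i(i+1)/2 = (Σi² + Σi) / 2 over i = 27..52.
Σi = 1378 − 351 = 1027 and Σi² = 48230 − 6201 = 42029.
(1·42029 + 1·1027) / 2 = 43056/2 = 21528.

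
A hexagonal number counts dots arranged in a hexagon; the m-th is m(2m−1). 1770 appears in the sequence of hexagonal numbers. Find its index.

Set n(2n−1) = 1770, giving 2n² − n − 1770 = 0.
The discriminant is 1 + 8·1770 = 14161, and √14161 = 119.
So n = (1 + 119) / 4 = 120/4 = 30.

30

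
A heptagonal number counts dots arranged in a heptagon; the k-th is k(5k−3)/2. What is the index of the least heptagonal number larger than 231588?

Solve n(5n−3)/2 > 231588 for integer n.
The largest n with value ≤ 231588 is 304 (since 230584 ≤ 231588 < 232105), so the first above is n = 305, value 232105.

305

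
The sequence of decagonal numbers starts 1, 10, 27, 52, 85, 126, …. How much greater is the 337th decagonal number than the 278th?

144963

337·(4·337 − 3) = 453265 and 278·(4·278 − 3) = 308302.
Difference: 453265 − 308302 = 144963.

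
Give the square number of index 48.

2304

48² = 2304.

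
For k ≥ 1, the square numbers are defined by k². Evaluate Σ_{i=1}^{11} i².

Σ_{i=1}^{11} i² = 11·12·23/6 = 506.

506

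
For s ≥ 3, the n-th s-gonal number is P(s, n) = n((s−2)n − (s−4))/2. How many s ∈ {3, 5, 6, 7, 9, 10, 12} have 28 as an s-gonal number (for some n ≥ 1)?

2

s = 3: P(3, 7) = 28. ✓
s = 5: P(5, 4) = 22 and P(5, 5) = 35; 28 is not s-gonal.
s = 6: P(6, 4) = 28. ✓
s = 7: P(7, 3) = 18 and P(7, 4) = 34; 28 is not s-gonal.
s = 9: P(9, 3) = 24 and P(9, 4) = 46; 28 is not s-gonal.
s = 10: P(10, 3) = 27 and P(10, 4) = 52; 28 is not s-gonal.
s = 12: P(12, 2) = 12 and P(12, 3) = 33; 28 is not s-gonal.
Hits: s ∈ {3, 6} → 2.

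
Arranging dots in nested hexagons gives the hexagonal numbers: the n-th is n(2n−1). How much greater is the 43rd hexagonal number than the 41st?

43·(2·43 − 1) = 3655 and 41·(2·41 − 1) = 3321.
Difference: 3655 − 3321 = 334.

334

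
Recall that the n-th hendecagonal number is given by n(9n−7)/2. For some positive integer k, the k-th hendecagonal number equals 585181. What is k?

Set n(9n−7)/2 = 585181, giving 9n² − 7n − 1170362 = 0.
So n = (7 + 6491) / 18 = 6498/18 = 361.

361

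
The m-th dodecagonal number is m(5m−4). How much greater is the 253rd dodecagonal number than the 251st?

253·(5·253 − 4) = 319033 and 251·(5·251 − 4) = 314001.
Difference: 319033 − 314001 = 5032.

5032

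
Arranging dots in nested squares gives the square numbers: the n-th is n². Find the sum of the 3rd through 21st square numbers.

3306

Σ_{i=3}^{21} i² = 3311 − 5 = 3306.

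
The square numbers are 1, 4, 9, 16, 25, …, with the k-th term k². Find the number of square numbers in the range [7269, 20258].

57

The n-th square number is n².
Smallest index with value ≥ 7269: n = 86 (giving 7396).
Largest index with value ≤ 20258: n = 142 (giving 20164).
Indices 86 through 142: 57 terms.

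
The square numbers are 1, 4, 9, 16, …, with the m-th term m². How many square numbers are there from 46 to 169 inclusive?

The n-th square number is n².
Smallest index with value ≥ 46: n = 7 (giving 49).
Largest index with value ≤ 169: n = 13 (giving 169).
Indices 7 through 13: 7 terms.

7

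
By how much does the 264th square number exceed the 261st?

264² = 69696 and 261² = 68121.
Difference: 69696 − 68121 = 1575.

1575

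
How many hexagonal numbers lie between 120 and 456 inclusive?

8

The n-th hexagonal number is n(2n−1).
Smallest index with value ≥ 120: n = 8 (giving 120).
Largest index with value ≤ 456: n = 15 (giving 435).
Indices 8 through 15: 8 terms.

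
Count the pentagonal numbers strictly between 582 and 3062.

The n-th pentagonal number is n(3n−1)/2.
Smallest index with value > 582: n = 20 (giving 590).
Largest index with value < 3062: n = 45 (giving 3015).
Indices 20 through 45: 26 terms.

26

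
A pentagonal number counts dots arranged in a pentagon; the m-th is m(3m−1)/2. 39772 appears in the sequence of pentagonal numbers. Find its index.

Set n(3n−1)/2 = 39772, giving 3n² − n − 79544 = 0.
So n = (1 + 977) / 6 = 978/6 = 163.

163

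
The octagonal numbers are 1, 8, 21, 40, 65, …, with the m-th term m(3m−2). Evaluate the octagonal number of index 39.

39·(3·39 − 2) = 39·115 = 4485.

4485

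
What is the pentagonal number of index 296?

131276

The 296th pentagonal number is n(3n−1)/2 with n = 296.
296·(3·296 − 1)/2 = 296·887/2 = 131276.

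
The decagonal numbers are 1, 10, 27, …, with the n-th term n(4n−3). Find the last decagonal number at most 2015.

1870

Solve n(4n−3) ≤ 2015 for integer n.
n = 22 gives 1870 ≤ 2015, while n = 23 gives 2047 > 2015; so the answer is 1870.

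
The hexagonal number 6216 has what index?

Set n(2n−1) = 6216, giving 2n² − n − 6216 = 0.
The discriminant is 1 + 8·6216 = 49729, and √49729 = 223.
So n = (1 + 223) / 4 = 224/4 = 56.

56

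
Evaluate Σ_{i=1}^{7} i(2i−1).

252

Σ i(2i−1) = 2Σi² − Σi over i = 1..7.
Σi = 28 and Σi² = 140.
2·140 − 1·28 = 252.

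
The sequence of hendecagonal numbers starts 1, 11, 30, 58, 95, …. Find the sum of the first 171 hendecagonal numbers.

7514766

Σ i(9i−7)/2 = (9Σi² − 7Σi) / 2 over i = 1..171.
Σi = 14706 and Σi² = 1681386.
(9·1681386 − 7·14706) / 2 = 15029532/2 = 7514766.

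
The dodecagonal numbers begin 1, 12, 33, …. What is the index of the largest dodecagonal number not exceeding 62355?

112

Solve n(5n−4) ≤ 62355 for integer n.
n = 112 gives 62272 ≤ 62355, while n = 113 gives 63393 > 62355; so the answer is index 112.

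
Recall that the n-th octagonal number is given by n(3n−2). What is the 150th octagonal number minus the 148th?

1784

150·(3·150 − 2) = 67200 and 148·(3·148 − 2) = 65416.
Difference: 67200 − 65416 = 1784.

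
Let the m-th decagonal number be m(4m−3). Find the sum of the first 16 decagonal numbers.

5576

Σ i(4i−3) = 4Σi² − 3Σi over i = 1..16.
Σi = 136 and Σi² = 1496.
4·1496 − 3·136 = 5576.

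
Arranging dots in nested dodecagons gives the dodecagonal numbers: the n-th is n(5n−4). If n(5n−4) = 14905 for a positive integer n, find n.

Set n(5n−4) = 14905, giving 5n² − 4n − 14905 = 0.
The discriminant is 16 + 20·14905 = 298116, and √298116 = 546.
So n = (4 + 546) / 10 = 550/10 = 55.

55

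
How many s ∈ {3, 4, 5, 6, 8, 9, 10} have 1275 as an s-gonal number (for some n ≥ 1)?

s = 3: P(3, 50) = 1275. ✓
s = 4: P(4, 35) = 1225 and P(4, 36) = 1296; 1275 is not s-gonal.
s = 5: P(5, 29) = 1247 and P(5, 30) = 1335; 1275 is not s-gonal.
s = 6: P(6, 25) = 1225 and P(6, 26) = 1326; 1275 is not s-gonal.
s = 8: P(8, 20) = 1160 and P(8, 21) = 1281; 1275 is not s-gonal.
s = 9: P(9, 19) = 1216 and P(9, 20) = 1350; 1275 is not s-gonal.
s = 10: P(10, 18) = 1242 and P(10, 19) = 1387; 1275 is not s-gonal.
Hits: s ∈ {3} → 1.

1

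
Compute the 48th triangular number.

48·49/2 = 2352/2 = 1176.

1176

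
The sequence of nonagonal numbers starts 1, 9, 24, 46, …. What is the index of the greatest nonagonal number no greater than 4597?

36

Solve n(7n−5)/2 ≤ 4597 for integer n.
n = 36 gives 4446 ≤ 4597, while n = 37 gives 4699 > 4597; so the answer is index 36.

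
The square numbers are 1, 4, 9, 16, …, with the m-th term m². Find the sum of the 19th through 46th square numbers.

31402

Σ_{i=19}^{46} i² = 33511 − 2109 = 31402.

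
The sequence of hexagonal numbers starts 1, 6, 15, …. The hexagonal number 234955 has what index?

Set n(2n−1) = 234955, giving 2n² − n − 234955 = 0.
So n = (1 + 1371) / 4 = 1372/4 = 343.
Check: 343·(2·343 − 1) = 234955. ✓

343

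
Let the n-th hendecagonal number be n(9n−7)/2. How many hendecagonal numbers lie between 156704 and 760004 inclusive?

225

The n-th hendecagonal number is n(9n−7)/2.
Smallest index with value ≥ 156704: n = 187 (giving 156706).
Largest index with value ≤ 760004: n = 411 (giving 758706).
Indices 187 through 411: 225 terms.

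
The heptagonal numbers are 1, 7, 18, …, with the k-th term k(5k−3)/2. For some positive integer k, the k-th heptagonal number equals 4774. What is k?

44

Set n(5n−3)/2 = 4774, giving 5n² − 3n − 9548 = 0.
The discriminant is 9 + 40·4774 = 190969, and √190969 = 437.
So n = (3 + 437) / 10 = 440/10 = 44.
Check: 44·(5·44 − 3)/2 = 4774. ✓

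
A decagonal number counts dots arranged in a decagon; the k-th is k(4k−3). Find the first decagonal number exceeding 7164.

7267

Solve n(4n−3) > 7164 for integer n.
The largest n with value ≤ 7164 is 42 (since 6930 ≤ 7164 < 7267), so the first above is n = 43, value 7267.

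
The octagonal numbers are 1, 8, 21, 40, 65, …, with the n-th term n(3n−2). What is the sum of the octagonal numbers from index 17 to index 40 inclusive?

Σ i(3i−2) = 3Σi² − 2Σi over i = 17..40.
Σi = 820 − 136 = 684 and Σi² = 22140 − 1496 = 20644.
3·20644 − 2·684 = 60564.

60564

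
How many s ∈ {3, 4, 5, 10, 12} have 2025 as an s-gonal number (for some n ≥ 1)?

1

s = 3: P(3, 63) = 2016 and P(3, 64) = 2080; 2025 is not s-gonal.
s = 4: P(4, 45) = 2025. ✓
s = 5: P(5, 36) = 1926 and P(5, 37) = 2035; 2025 is not s-gonal.
s = 10: P(10, 22) = 1870 and P(10, 23) = 2047; 2025 is not s-gonal.
s = 12: P(12, 20) = 1920 and P(12, 21) = 2121; 2025 is not s-gonal.
Hits: s ∈ {4} → 1.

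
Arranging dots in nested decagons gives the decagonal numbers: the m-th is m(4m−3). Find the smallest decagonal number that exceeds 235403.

Solve n(4n−3) > 235403 for integer n.
The largest n with value ≤ 235403 is 242 (since 233530 ≤ 235403 < 235467), so the first above is n = 243, value 235467.

235467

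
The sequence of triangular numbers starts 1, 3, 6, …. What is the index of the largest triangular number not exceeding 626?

34

Solve n(n+1)/2 ≤ 626 for integer n.
n = 34 gives 595 ≤ 626, while n = 35 gives 630 > 626; so the answer is index 34.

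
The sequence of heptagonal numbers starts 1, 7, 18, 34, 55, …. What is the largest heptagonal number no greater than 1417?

1404

Solve n(5n−3)/2 ≤ 1417 for integer n.
n = 24 gives 1404 ≤ 1417, while n = 25 gives 1525 > 1417; so the answer is 1404.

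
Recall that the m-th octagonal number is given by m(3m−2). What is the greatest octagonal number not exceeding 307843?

Solve n(3n−2) ≤ 307843 for integer n.
n = 320 gives 306560 ≤ 307843, while n = 321 gives 308481 > 307843; so the answer is 306560.

306560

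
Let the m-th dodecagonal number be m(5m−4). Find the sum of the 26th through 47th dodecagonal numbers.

147763

Σ i(5i−4) = 5Σi² − 4Σi over i = 26..47.
Σi = 1128 − 325 = 803 and Σi² = 35720 − 5525 = 30195.
5·30195 − 4·803 = 147763.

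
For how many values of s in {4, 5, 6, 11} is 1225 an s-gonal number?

2

s = 4: P(4, 35) = 1225. ✓
s = 5: P(5, 28) = 1162 and P(5, 29) = 1247; 1225 is not s-gonal.
s = 6: P(6, 25) = 1225. ✓
s = 11: P(11, 16) = 1096 and P(11, 17) = 1241; 1225 is not s-gonal.
Hits: s ∈ {4, 6} → 2.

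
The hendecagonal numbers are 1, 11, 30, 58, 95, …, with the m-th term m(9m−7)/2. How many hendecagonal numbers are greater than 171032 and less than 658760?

187

The n-th hendecagonal number is n(9n−7)/2.
Smallest index with value > 171032: n = 196 (giving 172186).
Largest index with value < 658760: n = 382 (giving 655321).
Indices 196 through 382: 187 terms.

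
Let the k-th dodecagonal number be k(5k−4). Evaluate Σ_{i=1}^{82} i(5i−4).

922213

Σ i(5i−4) = 5Σi² − 4Σi over i = 1..82.
Σi = 3403 and Σi² = 187165.
5·187165 − 4·3403 = 922213.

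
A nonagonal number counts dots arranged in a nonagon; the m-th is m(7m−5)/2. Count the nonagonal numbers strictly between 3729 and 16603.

The n-th nonagonal number is n(7n−5)/2.
Smallest index with value > 3729: n = 34 (giving 3961).
Largest index with value < 16603: n = 69 (giving 16491).
Indices 34 through 69: 36 terms.

36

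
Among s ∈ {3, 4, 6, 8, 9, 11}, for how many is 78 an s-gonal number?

1

s = 3: P(3, 12) = 78. ✓
s = 4: P(4, 8) = 64 and P(4, 9) = 81; 78 is not s-gonal.
s = 6: P(6, 6) = 66 and P(6, 7) = 91; 78 is not s-gonal.
s = 8: P(8, 5) = 65 and P(8, 6) = 96; 78 is not s-gonal.
s = 9: P(9, 5) = 75 and P(9, 6) = 111; 78 is not s-gonal.
s = 11: P(11, 4) = 58 and P(11, 5) = 95; 78 is not s-gonal.
Hits: s ∈ {3} → 1.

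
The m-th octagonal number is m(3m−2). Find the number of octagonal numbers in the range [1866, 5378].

The n-th octagonal number is n(3n−2).
Smallest index with value ≥ 1866: n = 26 (giving 1976).
Largest index with value ≤ 5378: n = 42 (giving 5208).
Indices 26 through 42: 17 terms.

17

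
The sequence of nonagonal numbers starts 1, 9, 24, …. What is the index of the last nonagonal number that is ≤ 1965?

Solve n(7n−5)/2 ≤ 1965 for integer n.
n = 24 gives 1956 ≤ 1965, while n = 25 gives 2125 > 1965; so the answer is index 24.

24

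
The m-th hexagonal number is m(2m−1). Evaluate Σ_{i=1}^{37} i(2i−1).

Σ i(2i−1) = 2Σi² − Σi over i = 1..37.
Σi = 703 and Σi² = 17575.
2·17575 − 1·703 = 34447.

34447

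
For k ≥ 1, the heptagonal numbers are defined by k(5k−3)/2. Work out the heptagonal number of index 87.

18792

87·(5·87 − 3)/2 = 87·432/2 = 87·216 = 18792.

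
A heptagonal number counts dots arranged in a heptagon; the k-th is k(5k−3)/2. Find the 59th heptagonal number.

59·(5·59 − 3)/2 = 59·292/2 = 59·146 = 8614.

8614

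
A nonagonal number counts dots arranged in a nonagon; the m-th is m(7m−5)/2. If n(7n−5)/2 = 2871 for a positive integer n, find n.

29

Set n(7n−5)/2 = 2871, giving 7n² − 5n − 5742 = 0.
The discriminant is 25 + 56·2871 = 160801, and √160801 = 401.
So n = (5 + 401) / 14 = 406/14 = 29.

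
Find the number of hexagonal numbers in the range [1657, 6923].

The n-th hexagonal number is n(2n−1).
Smallest index with value ≥ 1657: n = 30 (giving 1770).
Largest index with value ≤ 6923: n = 59 (giving 6903).
Indices 30 through 59: 30 terms.

30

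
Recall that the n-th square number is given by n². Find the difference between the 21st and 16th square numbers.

185

21² = 441 and 16² = 256.
Difference: 441 − 256 = 185.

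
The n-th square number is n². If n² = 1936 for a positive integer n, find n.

44

We need n² = 1936, so n = √1936 = 44.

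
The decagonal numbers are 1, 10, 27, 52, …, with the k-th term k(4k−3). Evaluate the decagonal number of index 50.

9850

The 50th decagonal number is n(4n−3) with n = 50.
50·(4·50 − 3) = 50·197 = 9850.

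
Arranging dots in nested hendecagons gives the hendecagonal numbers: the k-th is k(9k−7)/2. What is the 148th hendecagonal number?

The 148th hendecagonal number is n(9n−7)/2 with n = 148.
148·(9·148 − 7)/2 = 148·1325/2 = 98050.

98050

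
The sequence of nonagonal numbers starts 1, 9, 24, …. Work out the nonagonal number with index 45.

6975

The 45th nonagonal number is n(7n−5)/2 with n = 45.
45·(7·45 − 5)/2 = 45·310/2 = 45·155 = 6975.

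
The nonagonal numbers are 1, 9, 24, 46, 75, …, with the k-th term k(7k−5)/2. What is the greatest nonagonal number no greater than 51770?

Solve n(7n−5)/2 ≤ 51770 for integer n.
n = 121 gives 50941 ≤ 51770, while n = 122 gives 51789 > 51770; so the answer is 50941.

50941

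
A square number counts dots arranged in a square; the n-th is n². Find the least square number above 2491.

2500

Solve n² > 2491 for integer n.
The largest n with value ≤ 2491 is 49 (since 2401 ≤ 2491 < 2500), so the first above is n = 50, value 2500.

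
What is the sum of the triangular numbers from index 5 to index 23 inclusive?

Σ i(i+1)/2 = (Σi² + Σi) / 2 over i = 5..23.
Σi = 276 − 10 = 266 and Σi² = 4324 − 30 = 4294.
(1·4294 + 1·266) / 2 = 4560/2 = 2280.

2280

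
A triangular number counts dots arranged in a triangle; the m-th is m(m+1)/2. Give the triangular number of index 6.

6·7/2 = 42/2 = 21.

21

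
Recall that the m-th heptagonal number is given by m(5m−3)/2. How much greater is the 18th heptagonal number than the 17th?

Consecutive heptagonal numbers differ by 5n − 4: here 5·18 − 4 = 86.

86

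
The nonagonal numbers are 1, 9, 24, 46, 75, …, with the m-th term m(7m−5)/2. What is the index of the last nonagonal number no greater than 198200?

238

Solve n(7n−5)/2 ≤ 198200 for integer n.
n = 238 gives 197659 ≤ 198200, while n = 239 gives 199326 > 198200; so the answer is index 238.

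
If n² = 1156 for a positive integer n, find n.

We need n² = 1156, so n = √1156 = 34.

34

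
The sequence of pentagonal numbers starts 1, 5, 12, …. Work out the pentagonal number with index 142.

The 142nd pentagonal number is n(3n−1)/2 with n = 142.
142·(3·142 − 1)/2 = 142·425/2 = 30175.

30175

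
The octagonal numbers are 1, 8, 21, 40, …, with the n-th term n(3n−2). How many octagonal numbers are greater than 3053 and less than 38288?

The n-th octagonal number is n(3n−2).
Smallest index with value > 3053: n = 33 (giving 3201).
Largest index with value < 38288: n = 113 (giving 38081).
Indices 33 through 113: 81 terms.

81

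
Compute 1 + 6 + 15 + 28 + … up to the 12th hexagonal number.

Σ i(2i−1) = 2Σi² − Σi over i = 1..12.
Σi = 78 and Σi² = 650.
2·650 − 1·78 = 1222.

1222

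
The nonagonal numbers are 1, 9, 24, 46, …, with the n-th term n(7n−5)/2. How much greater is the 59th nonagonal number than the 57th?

59·(7·59 − 5)/2 = 12036 and 57·(7·57 − 5)/2 = 11229.
Difference: 12036 − 11229 = 807.

807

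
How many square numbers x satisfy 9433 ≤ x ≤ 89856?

202

The n-th square number is n².
Smallest index with value ≥ 9433: n = 98 (giving 9604).
Largest index with value ≤ 89856: n = 299 (giving 89401).
Indices 98 through 299: 202 terms.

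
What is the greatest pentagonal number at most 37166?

36895

Solve n(3n−1)/2 ≤ 37166 for integer n.
n = 157 gives 36895 ≤ 37166, while n = 158 gives 37367 > 37166; so the answer is 36895.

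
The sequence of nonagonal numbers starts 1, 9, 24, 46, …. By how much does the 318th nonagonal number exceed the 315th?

6639

318·(7·318 − 5)/2 = 353139 and 315·(7·315 − 5)/2 = 346500.
Difference: 353139 − 346500 = 6639.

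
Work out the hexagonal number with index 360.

258840

The 360th hexagonal number is n(2n−1) with n = 360.
360·(2·360 − 1) = 360·719 = 258840.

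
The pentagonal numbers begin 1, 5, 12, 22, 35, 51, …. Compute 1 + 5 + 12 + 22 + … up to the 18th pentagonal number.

Σ i(3i−1)/2 = (3Σi² − Σi) / 2 over i = 1..18.
Σi = 171 and Σi² = 2109.
(3·2109 − 1·171) / 2 = 6156/2 = 3078.

3078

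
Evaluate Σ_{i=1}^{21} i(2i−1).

Σ i(2i−1) = 2Σi² − Σi over i = 1..21.
Σi = 231 and Σi² = 3311.
2·3311 − 1·231 = 6391.

6391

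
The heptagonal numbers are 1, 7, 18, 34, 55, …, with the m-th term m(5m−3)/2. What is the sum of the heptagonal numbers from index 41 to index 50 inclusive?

51280

Σ i(5i−3)/2 = (5Σi² − 3Σi) / 2 over i = 41..50.
Σi = 1275 − 820 = 455 and Σi² = 42925 − 22140 = 20785.
(5·20785 − 3·455) / 2 = 102560/2 = 51280.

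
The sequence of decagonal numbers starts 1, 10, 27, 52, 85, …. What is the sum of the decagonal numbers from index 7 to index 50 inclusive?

167574

Σ i(4i−3) = 4Σi² − 3Σi over i = 7..50.
Σi = 1275 − 21 = 1254 and Σi² = 42925 − 91 = 42834.
4·42834 − 3·1254 = 167574.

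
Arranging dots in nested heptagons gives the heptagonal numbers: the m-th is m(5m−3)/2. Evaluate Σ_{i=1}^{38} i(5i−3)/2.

46436

Σ i(5i−3)/2 = (5Σi² − 3Σi) / 2 over i = 1..38.
Σi = 741 and Σi² = 19019.
(5·19019 − 3·741) / 2 = 92872/2 = 46436.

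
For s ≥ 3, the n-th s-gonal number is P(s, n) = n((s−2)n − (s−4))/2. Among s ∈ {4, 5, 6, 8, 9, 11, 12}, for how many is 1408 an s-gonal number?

1

s = 4: P(4, 37) = 1369 and P(4, 38) = 1444; 1408 is not s-gonal.
s = 5: P(5, 30) = 1335 and P(5, 31) = 1426; 1408 is not s-gonal.
s = 6: P(6, 26) = 1326 and P(6, 27) = 1431; 1408 is not s-gonal.
s = 8: P(8, 22) = 1408. ✓
s = 9: P(9, 20) = 1350 and P(9, 21) = 1491; 1408 is not s-gonal.
s = 11: P(11, 18) = 1395 and P(11, 19) = 1558; 1408 is not s-gonal.
s = 12: P(12, 17) = 1377 and P(12, 18) = 1548; 1408 is not s-gonal.
Hits: s ∈ {8} → 1.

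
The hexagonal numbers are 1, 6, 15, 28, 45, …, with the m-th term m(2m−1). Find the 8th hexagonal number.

8·(2·8 − 1) = 8·15 = 120.

120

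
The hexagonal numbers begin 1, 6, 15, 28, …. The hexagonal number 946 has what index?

Set n(2n−1) = 946, giving 2n² − n − 946 = 0.
The discriminant is 1 + 8·946 = 7569, and √7569 = 87.
So n = (1 + 87) / 4 = 88/4 = 22.

22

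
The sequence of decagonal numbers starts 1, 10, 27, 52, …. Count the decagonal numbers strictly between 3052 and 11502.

The n-th decagonal number is n(4n−3).
Smallest index with value > 3052: n = 29 (giving 3277).
Largest index with value < 11502: n = 53 (giving 11077).
Indices 29 through 53: 25 terms.

25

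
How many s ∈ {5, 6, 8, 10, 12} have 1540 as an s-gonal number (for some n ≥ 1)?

2

s = 5: P(5, 32) = 1520 and P(5, 33) = 1617; 1540 is not s-gonal.
s = 6: P(6, 28) = 1540. ✓
s = 8: P(8, 22) = 1408 and P(8, 23) = 1541; 1540 is not s-gonal.
s = 10: P(10, 20) = 1540. ✓
s = 12: P(12, 17) = 1377 and P(12, 18) = 1548; 1540 is not s-gonal.
Hits: s ∈ {6, 10} → 2.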